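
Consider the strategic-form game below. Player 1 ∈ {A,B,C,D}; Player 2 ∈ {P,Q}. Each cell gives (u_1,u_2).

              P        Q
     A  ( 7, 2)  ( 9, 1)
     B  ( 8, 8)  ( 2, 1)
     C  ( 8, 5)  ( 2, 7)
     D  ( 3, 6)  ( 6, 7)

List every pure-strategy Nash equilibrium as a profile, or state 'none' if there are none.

(A,P): not NE [P1→C gives 8>7]
(A,Q): not NE [P2→P gives 2>1]
(B,P): NE
(B,Q): not NE [P1→A gives 9>2; P2→P gives 8>1]
(C,P): not NE [P2→Q gives 7>5]
(C,Q): not NE [P1→A gives 9>2]
(D,P): not NE [P1→C gives 8>3; P2→Q gives 7>6]
(D,Q): not NE [P1→A gives 9>6]

PSNE = {(B,P)}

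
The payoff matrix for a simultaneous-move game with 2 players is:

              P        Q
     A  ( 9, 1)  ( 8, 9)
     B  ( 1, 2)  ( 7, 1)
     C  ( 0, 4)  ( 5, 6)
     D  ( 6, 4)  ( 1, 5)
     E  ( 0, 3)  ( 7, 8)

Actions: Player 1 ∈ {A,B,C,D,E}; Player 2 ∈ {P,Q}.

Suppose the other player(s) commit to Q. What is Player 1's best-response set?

u_1(A vs Q) = 8
u_1(B vs Q) = 7
u_1(C vs Q) = 5
u_1(D vs Q) = 1
u_1(E vs Q) = 7
max payoff 8 at {A}

BR_1 = {A}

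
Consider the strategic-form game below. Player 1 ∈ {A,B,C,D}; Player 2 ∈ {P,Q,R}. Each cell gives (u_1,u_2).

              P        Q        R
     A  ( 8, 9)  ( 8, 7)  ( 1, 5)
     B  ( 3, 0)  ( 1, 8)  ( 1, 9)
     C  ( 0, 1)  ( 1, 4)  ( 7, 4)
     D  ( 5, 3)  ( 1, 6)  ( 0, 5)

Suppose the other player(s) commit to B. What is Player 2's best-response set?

u_2(P vs B) = 0
u_2(Q vs B) = 8
u_2(R vs B) = 9
max payoff 9 at {R}

P2 best: {R}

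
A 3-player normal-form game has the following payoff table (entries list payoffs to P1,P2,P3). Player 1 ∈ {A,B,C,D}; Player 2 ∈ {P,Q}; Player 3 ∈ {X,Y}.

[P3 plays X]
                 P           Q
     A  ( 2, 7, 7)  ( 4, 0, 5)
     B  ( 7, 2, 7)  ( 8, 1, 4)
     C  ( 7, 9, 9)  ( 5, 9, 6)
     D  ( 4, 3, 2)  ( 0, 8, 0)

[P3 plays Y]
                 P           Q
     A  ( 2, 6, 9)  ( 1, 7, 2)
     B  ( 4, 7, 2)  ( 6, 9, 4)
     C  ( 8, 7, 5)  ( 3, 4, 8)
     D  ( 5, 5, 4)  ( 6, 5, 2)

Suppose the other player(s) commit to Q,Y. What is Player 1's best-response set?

P1 best: {B,D}

u_1(A vs Q,Y) = 1
u_1(B vs Q,Y) = 6
u_1(C vs Q,Y) = 3
u_1(D vs Q,Y) = 6
max payoff 6 at {B,D}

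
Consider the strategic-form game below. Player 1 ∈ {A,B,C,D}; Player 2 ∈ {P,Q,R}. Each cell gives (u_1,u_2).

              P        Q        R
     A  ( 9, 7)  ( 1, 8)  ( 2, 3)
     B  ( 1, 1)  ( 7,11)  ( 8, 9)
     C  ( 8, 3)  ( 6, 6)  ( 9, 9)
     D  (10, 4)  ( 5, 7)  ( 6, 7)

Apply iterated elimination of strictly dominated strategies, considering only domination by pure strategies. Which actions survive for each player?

P1 drop A (D beats it: P:10>9 Q:5>1 R:6>2)
P2 drop P (Q beats it: B:11>1 C:6>3 D:7>4)
P1 drop D (B beats it: Q:7>5 R:8>6)
P1→{B,C} P2→{Q,R}

IESDS → P1:{B,C} P2:{Q,R}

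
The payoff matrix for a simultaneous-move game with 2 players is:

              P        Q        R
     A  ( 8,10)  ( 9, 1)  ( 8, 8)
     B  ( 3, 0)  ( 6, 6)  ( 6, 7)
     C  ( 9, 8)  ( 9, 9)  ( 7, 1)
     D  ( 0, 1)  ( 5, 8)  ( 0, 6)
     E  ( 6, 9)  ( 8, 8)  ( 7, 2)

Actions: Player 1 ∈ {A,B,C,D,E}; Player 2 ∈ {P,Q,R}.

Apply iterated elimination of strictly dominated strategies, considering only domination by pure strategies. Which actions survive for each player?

P1 drop B (A beats it: P:8>3 Q:9>6 R:8>6)
P1 drop D (A beats it: P:8>0 Q:9>5 R:8>0)
P1 drop E (A beats it: P:8>6 Q:9>8 R:8>7)
P2 drop R (P beats it: A:10>8 C:8>1)
P1→{A,C} P2→{P,Q}

IESDS → P1:{A,C} P2:{P,Q}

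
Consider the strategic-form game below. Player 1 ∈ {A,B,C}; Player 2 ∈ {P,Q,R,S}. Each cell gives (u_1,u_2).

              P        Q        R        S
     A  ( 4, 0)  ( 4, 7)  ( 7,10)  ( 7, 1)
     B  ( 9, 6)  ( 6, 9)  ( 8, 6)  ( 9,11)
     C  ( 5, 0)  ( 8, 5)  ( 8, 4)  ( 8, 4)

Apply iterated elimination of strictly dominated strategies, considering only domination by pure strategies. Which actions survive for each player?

P1 drop A (B beats it: P:9>4 Q:6>4 R:8>7 S:9>7)
P2 drop P (Q beats it: B:9>6 C:5>0)
P2 drop R (Q beats it: B:9>6 C:5>4)
P1→{B,C} P2→{Q,S}

Remaining: P1:{B,C} P2:{Q,S}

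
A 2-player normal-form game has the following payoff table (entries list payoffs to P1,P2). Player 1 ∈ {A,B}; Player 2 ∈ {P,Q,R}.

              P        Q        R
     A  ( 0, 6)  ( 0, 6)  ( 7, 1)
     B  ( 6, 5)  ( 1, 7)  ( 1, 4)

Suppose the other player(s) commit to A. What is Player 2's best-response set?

u_2(P vs A) = 6
u_2(Q vs A) = 6
u_2(R vs A) = 1
max payoff 6 at {P,Q}

P2 best: {P,Q}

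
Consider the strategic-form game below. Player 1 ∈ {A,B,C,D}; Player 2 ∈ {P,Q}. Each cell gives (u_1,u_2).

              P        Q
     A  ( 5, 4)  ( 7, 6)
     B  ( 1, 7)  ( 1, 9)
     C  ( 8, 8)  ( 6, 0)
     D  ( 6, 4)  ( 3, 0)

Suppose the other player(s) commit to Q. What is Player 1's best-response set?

argmax u_1 = {A}

u_1(A vs Q) = 7
u_1(B vs Q) = 1
u_1(C vs Q) = 6
u_1(D vs Q) = 3
max payoff 7 at {A}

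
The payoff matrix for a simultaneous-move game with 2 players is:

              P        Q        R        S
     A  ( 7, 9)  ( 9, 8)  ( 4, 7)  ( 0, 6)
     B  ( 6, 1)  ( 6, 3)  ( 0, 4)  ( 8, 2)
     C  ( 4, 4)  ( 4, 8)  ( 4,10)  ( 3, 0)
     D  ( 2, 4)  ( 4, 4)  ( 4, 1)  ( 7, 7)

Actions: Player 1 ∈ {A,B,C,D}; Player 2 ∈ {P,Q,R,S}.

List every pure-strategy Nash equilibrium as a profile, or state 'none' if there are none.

PSNE = {(A,P), (C,R)}

(A,P): NE
(A,Q): not NE [P2→P gives 9>8]
(A,R): not NE [P2→P gives 9>7]
(A,S): not NE [P1→B gives 8>0; P2→P gives 9>6]
(B,P): not NE [P1→A gives 7>6; P2→R gives 4>1]
(B,Q): not NE [P1→A gives 9>6; P2→R gives 4>3]
(B,R): not NE [P1→D gives 4>0]
(B,S): not NE [P2→R gives 4>2]
(C,P): not NE [P1→A gives 7>4; P2→R gives 10>4]
(C,Q): not NE [P1→A gives 9>4; P2→R gives 10>8]
(C,R): NE
(C,S): not NE [P1→B gives 8>3; P2→R gives 10>0]
(D,P): not NE [P1→A gives 7>2; P2→S gives 7>4]
(D,Q): not NE [P1→A gives 9>4; P2→S gives 7>4]
(D,R): not NE [P2→S gives 7>1]
(D,S): not NE [P1→B gives 8>7]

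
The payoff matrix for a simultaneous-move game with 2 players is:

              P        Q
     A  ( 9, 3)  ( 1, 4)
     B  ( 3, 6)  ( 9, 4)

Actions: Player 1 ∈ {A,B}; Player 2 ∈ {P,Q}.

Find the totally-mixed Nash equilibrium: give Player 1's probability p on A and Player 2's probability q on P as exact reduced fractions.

P1 indiff ⇒ q·9+(1-q)·1 = q·3+(1-q)·9 ⇒ q(6) = (1-q)(8) ⇒ q = 4/7
P2 indiff ⇒ p·3+(1-p)·6 = p·4+(1-p)·4 ⇒ p(-1) = (1-p)(-2) ⇒ p = 2/3

P1 mixes 2/3 on A; P2 mixes 4/7 on P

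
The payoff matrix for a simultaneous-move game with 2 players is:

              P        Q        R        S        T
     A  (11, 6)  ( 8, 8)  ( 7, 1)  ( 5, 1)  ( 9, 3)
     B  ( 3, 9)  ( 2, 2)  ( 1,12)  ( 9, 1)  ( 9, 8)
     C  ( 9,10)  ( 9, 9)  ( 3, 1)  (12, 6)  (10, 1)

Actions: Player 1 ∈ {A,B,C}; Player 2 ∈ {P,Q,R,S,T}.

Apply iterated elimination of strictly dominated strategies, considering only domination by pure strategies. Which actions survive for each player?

Remaining: P1:{A,C} P2:{P,Q}

P1 drop B (C beats it: P:9>3 Q:9>2 R:3>1 S:12>9 T:10>9)
P2 drop R (P beats it: A:6>1 C:10>1)
P2 drop S (P beats it: A:6>1 C:10>6)
P2 drop T (P beats it: A:6>3 C:10>1)
P1→{A,C} P2→{P,Q}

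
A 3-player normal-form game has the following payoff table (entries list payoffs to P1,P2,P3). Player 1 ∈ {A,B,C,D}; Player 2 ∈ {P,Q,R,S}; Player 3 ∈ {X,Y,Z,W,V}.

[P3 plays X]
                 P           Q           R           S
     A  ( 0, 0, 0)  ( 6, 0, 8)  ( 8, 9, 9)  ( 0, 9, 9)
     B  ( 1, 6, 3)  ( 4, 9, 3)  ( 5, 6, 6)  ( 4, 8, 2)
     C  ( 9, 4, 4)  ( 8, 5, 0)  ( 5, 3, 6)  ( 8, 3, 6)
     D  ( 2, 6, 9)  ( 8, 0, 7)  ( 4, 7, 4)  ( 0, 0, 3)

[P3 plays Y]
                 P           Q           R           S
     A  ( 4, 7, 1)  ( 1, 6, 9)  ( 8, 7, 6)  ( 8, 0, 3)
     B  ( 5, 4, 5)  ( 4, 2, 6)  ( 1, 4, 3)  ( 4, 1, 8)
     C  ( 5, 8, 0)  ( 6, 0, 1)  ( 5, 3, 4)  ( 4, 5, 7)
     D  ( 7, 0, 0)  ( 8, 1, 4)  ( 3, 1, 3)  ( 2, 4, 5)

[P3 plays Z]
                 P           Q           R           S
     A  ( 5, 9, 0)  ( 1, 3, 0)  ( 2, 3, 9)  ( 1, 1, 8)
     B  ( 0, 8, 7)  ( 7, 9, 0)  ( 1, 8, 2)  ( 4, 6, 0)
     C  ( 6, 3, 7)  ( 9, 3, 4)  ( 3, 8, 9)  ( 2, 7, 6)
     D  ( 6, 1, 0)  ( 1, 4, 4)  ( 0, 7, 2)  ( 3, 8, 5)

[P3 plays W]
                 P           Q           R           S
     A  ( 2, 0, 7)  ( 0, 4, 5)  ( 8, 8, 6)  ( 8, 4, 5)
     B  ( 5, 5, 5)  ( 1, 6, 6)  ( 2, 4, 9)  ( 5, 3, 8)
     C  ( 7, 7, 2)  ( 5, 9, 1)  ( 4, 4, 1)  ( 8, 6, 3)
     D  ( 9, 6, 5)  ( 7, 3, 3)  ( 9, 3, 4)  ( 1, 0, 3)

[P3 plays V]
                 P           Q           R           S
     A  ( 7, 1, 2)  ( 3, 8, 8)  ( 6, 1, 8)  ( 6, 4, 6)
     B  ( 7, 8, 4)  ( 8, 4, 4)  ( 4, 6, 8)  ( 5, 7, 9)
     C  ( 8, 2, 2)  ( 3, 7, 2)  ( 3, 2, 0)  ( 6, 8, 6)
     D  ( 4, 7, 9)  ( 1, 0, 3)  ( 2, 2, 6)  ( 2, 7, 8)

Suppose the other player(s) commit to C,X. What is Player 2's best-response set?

u_2(P vs C,X) = 4
u_2(Q vs C,X) = 5
u_2(R vs C,X) = 3
u_2(S vs C,X) = 3
max payoff 5 at {Q}

argmax u_2 = {Q}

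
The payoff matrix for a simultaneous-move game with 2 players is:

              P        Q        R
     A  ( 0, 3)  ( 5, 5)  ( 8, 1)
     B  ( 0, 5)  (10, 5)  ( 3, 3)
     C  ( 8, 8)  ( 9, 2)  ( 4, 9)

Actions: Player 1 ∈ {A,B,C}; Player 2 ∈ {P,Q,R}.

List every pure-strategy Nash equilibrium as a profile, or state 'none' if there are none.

Nash profiles: (B,Q)

(A,P): not NE [P1→C gives 8>0; P2→Q gives 5>3]
(A,Q): not NE [P1→B gives 10>5]
(A,R): not NE [P2→Q gives 5>1]
(B,P): not NE [P1→C gives 8>0]
(B,Q): NE
(B,R): not NE [P1→A gives 8>3; P2→Q gives 5>3]
(C,P): not NE [P2→R gives 9>8]
(C,Q): not NE [P1→B gives 10>9; P2→R gives 9>2]
(C,R): not NE [P1→A gives 8>4]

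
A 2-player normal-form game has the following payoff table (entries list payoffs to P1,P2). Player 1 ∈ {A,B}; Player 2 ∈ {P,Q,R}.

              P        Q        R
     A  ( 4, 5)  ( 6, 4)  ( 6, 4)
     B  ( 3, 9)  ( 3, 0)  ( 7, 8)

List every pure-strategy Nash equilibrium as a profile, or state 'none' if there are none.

(A,P): NE
(A,Q): not NE [P2→P gives 5>4]
(A,R): not NE [P1→B gives 7>6; P2→P gives 5>4]
(B,P): not NE [P1→A gives 4>3]
(B,Q): not NE [P1→A gives 6>3; P2→P gives 9>0]
(B,R): not NE [P2→P gives 9>8]

NE set: (A,P)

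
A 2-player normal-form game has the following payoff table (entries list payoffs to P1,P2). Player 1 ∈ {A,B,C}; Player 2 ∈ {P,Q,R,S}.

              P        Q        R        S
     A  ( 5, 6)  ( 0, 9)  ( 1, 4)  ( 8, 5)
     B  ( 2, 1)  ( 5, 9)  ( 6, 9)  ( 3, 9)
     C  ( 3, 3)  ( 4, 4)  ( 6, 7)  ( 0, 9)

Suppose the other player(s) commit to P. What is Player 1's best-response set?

argmax u_1 = {A}

u_1(A vs P) = 5
u_1(B vs P) = 2
u_1(C vs P) = 3
max payoff 5 at {A}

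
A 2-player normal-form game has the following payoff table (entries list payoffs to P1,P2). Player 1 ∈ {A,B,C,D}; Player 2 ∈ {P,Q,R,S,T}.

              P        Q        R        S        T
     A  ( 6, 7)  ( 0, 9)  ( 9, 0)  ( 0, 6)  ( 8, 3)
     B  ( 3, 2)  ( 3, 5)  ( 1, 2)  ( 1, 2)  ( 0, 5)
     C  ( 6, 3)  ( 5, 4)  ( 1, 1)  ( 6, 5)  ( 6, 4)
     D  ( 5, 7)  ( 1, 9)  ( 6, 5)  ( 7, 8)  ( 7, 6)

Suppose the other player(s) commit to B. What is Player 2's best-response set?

u_2(P vs B) = 2
u_2(Q vs B) = 5
u_2(R vs B) = 2
u_2(S vs B) = 2
u_2(T vs B) = 5
max payoff 5 at {Q,T}

BR_2 = {Q,T}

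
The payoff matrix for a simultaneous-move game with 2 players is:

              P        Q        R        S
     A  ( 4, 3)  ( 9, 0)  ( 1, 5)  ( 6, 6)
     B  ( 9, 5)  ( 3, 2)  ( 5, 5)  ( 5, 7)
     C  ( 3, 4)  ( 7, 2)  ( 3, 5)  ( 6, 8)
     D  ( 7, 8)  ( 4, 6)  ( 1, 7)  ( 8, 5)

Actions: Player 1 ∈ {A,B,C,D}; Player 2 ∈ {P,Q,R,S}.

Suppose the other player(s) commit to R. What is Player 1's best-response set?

BR_1 = {B}

u_1(A vs R) = 1
u_1(B vs R) = 5
u_1(C vs R) = 3
u_1(D vs R) = 1
max payoff 5 at {B}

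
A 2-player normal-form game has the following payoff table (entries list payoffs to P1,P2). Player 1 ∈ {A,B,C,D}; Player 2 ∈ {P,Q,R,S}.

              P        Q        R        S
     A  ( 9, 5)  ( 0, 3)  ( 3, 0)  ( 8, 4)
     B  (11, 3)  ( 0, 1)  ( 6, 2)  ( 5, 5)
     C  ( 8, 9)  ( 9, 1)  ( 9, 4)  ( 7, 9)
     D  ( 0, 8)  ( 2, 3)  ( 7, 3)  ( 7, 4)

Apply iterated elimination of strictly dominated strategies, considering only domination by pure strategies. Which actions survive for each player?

P2 drop Q (P beats it: A:5>3 B:3>1 C:9>1 D:8>3)
P2 drop R (P beats it: A:5>0 B:3>2 C:9>4 D:8>3)
P1 drop C (A beats it: P:9>8 S:8>7)
P1 drop D (A beats it: P:9>0 S:8>7)
P1→{A,B} P2→{P,S}

Remaining: P1:{A,B} P2:{P,S}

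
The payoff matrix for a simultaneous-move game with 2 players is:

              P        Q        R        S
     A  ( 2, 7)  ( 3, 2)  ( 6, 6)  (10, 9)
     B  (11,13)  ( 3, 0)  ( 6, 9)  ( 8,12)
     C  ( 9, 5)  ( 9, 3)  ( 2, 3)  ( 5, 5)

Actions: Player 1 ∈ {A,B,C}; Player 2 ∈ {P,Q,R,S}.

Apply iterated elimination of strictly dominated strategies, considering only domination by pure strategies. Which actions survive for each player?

P2 drop Q (P beats it: A:7>2 B:13>0 C:5>3)
P1 drop C (B beats it: P:11>9 R:6>2 S:8>5)
P2 drop R (P beats it: A:7>6 B:13>9)
P1→{A,B} P2→{P,S}

Remaining: P1:{A,B} P2:{P,S}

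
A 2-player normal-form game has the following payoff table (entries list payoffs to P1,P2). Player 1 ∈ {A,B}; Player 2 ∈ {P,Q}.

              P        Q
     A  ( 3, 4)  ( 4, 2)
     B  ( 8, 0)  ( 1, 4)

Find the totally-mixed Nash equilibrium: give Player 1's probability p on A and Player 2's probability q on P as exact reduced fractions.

P1 indiff ⇒ q·3+(1-q)·4 = q·8+(1-q)·1 ⇒ q(-5) = (1-q)(-3) ⇒ q = 3/8
P2 indiff ⇒ p·4+(1-p)·0 = p·2+(1-p)·4 ⇒ p(2) = (1-p)(4) ⇒ p = 2/3

P1 mixes 2/3 on A; P2 mixes 3/8 on P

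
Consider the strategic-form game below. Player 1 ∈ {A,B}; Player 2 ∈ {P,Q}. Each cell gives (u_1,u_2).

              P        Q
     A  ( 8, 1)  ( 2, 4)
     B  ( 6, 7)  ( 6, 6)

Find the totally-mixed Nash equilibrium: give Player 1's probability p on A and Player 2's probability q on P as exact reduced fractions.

P1 indiff ⇒ q·8+(1-q)·2 = q·6+(1-q)·6 ⇒ q(2) = (1-q)(4) ⇒ q = 2/3
P2 indiff ⇒ p·1+(1-p)·7 = p·4+(1-p)·6 ⇒ p(-3) = (1-p)(-1) ⇒ p = 1/4

(p,q) = (1/4, 2/3)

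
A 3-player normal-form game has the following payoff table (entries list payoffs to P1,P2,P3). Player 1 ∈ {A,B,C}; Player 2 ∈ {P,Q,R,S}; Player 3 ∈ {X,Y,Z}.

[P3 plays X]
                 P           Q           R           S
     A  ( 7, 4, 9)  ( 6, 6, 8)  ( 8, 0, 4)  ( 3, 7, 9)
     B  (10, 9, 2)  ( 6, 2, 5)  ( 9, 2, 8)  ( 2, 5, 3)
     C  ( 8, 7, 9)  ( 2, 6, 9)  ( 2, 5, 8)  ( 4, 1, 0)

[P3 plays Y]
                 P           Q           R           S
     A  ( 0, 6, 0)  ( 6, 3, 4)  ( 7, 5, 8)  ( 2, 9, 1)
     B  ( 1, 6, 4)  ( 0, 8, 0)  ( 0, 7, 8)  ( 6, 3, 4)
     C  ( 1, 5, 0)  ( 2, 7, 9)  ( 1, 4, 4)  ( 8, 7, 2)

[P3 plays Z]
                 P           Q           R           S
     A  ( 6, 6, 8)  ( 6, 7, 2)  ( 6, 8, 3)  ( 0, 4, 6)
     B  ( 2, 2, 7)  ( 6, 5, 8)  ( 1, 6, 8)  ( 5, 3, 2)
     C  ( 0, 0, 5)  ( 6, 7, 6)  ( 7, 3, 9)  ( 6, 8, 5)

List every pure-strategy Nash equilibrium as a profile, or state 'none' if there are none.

(A,P,X): not NE [P1→B gives 10>7; P2→S gives 7>4]
(A,P,Y): not NE [P1→C gives 1>0; P2→S gives 9>6; P3→X gives 9>0]
(A,P,Z): not NE [P2→R gives 8>6; P3→X gives 9>8]
(A,Q,X): not NE [P2→S gives 7>6]
(A,Q,Y): not NE [P2→S gives 9>3; P3→X gives 8>4]
(A,Q,Z): not NE [P2→R gives 8>7; P3→X gives 8>2]
(A,R,X): not NE [P1→B gives 9>8; P2→S gives 7>0; P3→Y gives 8>4]
(A,R,Y): not NE [P2→S gives 9>5]
(A,R,Z): not NE [P1→C gives 7>6; P3→Y gives 8>3]
(A,S,X): not NE [P1→C gives 4>3]
(A,S,Y): not NE [P1→C gives 8>2; P3→X gives 9>1]
(A,S,Z): not NE [P1→C gives 6>0; P2→R gives 8>4; P3→X gives 9>6]
(B,P,X): not NE [P3→Z gives 7>2]
(B,P,Y): not NE [P2→Q gives 8>6; P3→Z gives 7>4]
(B,P,Z): not NE [P1→A gives 6>2; P2→R gives 6>2]
(B,Q,X): not NE [P2→P gives 9>2; P3→Z gives 8>5]
(B,Q,Y): not NE [P1→A gives 6>0; P3→Z gives 8>0]
(B,Q,Z): not NE [P2→R gives 6>5]
(B,R,X): not NE [P2→P gives 9>2]
(B,R,Y): not NE [P1→A gives 7>0; P2→Q gives 8>7]
(B,R,Z): not NE [P1→C gives 7>1]
(B,S,X): not NE [P1→C gives 4>2; P2→P gives 9>5; P3→Y gives 4>3]
(B,S,Y): not NE [P1→C gives 8>6; P2→Q gives 8>3]
(B,S,Z): not NE [P1→C gives 6>5; P2→R gives 6>3; P3→Y gives 4>2]
(C,P,X): not NE [P1→B gives 10>8]
(C,P,Y): not NE [P2→S gives 7>5; P3→X gives 9>0]
(C,P,Z): not NE [P1→A gives 6>0; P2→S gives 8>0; P3→X gives 9>5]
(C,Q,X): not NE [P1→B gives 6>2; P2→P gives 7>6]
(C,Q,Y): not NE [P1→A gives 6>2]
(C,Q,Z): not NE [P2→S gives 8>7; P3→Y gives 9>6]
(C,R,X): not NE [P1→B gives 9>2; P2→P gives 7>5; P3→Z gives 9>8]
(C,R,Y): not NE [P1→A gives 7>1; P2→S gives 7>4; P3→Z gives 9>4]
(C,R,Z): not NE [P2→S gives 8>3]
(C,S,X): not NE [P2→P gives 7>1; P3→Z gives 5>0]
(C,S,Y): not NE [P3→Z gives 5>2]
(C,S,Z): NE

PSNE = {(C,S,Z)}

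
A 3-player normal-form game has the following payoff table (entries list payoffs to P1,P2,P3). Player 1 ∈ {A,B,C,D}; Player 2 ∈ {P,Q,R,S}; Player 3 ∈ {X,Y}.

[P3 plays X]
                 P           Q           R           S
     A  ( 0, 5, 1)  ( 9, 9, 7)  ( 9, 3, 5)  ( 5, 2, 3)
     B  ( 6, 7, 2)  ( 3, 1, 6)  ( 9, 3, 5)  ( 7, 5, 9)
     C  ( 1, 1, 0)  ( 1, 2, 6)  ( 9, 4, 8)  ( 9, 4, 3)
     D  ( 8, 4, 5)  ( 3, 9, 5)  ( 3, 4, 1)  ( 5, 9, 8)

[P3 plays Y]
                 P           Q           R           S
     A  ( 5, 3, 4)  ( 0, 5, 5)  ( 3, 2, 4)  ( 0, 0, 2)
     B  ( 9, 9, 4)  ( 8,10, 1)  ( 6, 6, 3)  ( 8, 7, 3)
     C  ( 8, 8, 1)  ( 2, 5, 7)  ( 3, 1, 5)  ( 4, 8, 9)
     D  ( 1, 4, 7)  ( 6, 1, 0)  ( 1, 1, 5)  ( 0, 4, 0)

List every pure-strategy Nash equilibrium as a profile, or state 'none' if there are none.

(A,P,X): not NE [P1→D gives 8>0; P2→Q gives 9>5; P3→Y gives 4>1]
(A,P,Y): not NE [P1→B gives 9>5; P2→Q gives 5>3]
(A,Q,X): NE
(A,Q,Y): not NE [P1→B gives 8>0; P3→X gives 7>5]
(A,R,X): not NE [P2→Q gives 9>3]
(A,R,Y): not NE [P1→B gives 6>3; P2→Q gives 5>2; P3→X gives 5>4]
(A,S,X): not NE [P1→C gives 9>5; P2→Q gives 9>2]
(A,S,Y): not NE [P1→B gives 8>0; P2→Q gives 5>0; P3→X gives 3>2]
(B,P,X): not NE [P1→D gives 8>6; P3→Y gives 4>2]
(B,P,Y): not NE [P2→Q gives 10>9]
(B,Q,X): not NE [P1→A gives 9>3; P2→P gives 7>1]
(B,Q,Y): not NE [P3→X gives 6>1]
(B,R,X): not NE [P2→P gives 7>3]
(B,R,Y): not NE [P2→Q gives 10>6; P3→X gives 5>3]
(B,S,X): not NE [P1→C gives 9>7; P2→P gives 7>5]
(B,S,Y): not NE [P2→Q gives 10>7; P3→X gives 9>3]
(C,P,X): not NE [P1→D gives 8>1; P2→S gives 4>1; P3→Y gives 1>0]
(C,P,Y): not NE [P1→B gives 9>8]
(C,Q,X): not NE [P1→A gives 9>1; P2→S gives 4>2; P3→Y gives 7>6]
(C,Q,Y): not NE [P1→B gives 8>2; P2→S gives 8>5]
(C,R,X): NE
(C,R,Y): not NE [P1→B gives 6>3; P2→S gives 8>1; P3→X gives 8>5]
(C,S,X): not NE [P3→Y gives 9>3]
(C,S,Y): not NE [P1→B gives 8>4]
(D,P,X): not NE [P2→S gives 9>4; P3→Y gives 7>5]
(D,P,Y): not NE [P1→B gives 9>1]
(D,Q,X): not NE [P1→A gives 9>3]
(D,Q,Y): not NE [P1→B gives 8>6; P2→S gives 4>1; P3→X gives 5>0]
(D,R,X): not NE [P1→C gives 9>3; P2→S gives 9>4; P3→Y gives 5>1]
(D,R,Y): not NE [P1→B gives 6>1; P2→S gives 4>1]
(D,S,X): not NE [P1→C gives 9>5]
(D,S,Y): not NE [P1→B gives 8>0; P3→X gives 8>0]

PSNE = {(A,Q,X), (C,R,X)}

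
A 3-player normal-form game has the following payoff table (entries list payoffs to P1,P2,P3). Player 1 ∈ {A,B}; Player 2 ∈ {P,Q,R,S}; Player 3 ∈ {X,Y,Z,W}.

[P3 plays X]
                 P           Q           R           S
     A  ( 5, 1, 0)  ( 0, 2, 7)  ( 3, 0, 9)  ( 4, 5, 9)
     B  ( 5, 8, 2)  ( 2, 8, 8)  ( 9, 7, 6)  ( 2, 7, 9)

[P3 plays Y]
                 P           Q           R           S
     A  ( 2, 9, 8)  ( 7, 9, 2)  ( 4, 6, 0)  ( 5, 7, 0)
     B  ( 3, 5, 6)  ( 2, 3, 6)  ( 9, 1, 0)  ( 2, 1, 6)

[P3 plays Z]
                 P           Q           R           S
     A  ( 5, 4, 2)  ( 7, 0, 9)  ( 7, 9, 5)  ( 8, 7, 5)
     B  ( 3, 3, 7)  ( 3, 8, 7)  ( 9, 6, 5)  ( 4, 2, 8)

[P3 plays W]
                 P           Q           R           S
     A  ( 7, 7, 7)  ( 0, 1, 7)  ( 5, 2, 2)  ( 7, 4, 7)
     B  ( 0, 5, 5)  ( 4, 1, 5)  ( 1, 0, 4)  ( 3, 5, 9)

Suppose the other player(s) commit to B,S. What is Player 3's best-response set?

u_3(X vs B,S) = 9
u_3(Y vs B,S) = 6
u_3(Z vs B,S) = 8
u_3(W vs B,S) = 9
max payoff 9 at {X,W}

argmax u_3 = {X,W}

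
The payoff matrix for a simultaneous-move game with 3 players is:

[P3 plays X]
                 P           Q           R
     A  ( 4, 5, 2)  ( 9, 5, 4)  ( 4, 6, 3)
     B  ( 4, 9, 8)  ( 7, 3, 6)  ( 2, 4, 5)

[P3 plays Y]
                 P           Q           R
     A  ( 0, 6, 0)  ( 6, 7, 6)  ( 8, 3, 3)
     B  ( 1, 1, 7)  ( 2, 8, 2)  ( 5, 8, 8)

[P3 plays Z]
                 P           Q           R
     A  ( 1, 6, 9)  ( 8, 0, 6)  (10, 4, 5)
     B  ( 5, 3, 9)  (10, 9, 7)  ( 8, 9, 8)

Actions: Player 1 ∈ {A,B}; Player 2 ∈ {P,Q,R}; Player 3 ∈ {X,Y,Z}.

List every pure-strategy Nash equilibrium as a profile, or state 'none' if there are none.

NE set: (A,Q,Y), (B,Q,Z)

(A,P,X): not NE [P2→R gives 6>5; P3→Z gives 9>2]
(A,P,Y): not NE [P1→B gives 1>0; P2→Q gives 7>6; P3→Z gives 9>0]
(A,P,Z): not NE [P1→B gives 5>1]
(A,Q,X): not NE [P2→R gives 6>5; P3→Z gives 6>4]
(A,Q,Y): NE
(A,Q,Z): not NE [P1→B gives 10>8; P2→P gives 6>0]
(A,R,X): not NE [P3→Z gives 5>3]
(A,R,Y): not NE [P2→Q gives 7>3; P3→Z gives 5>3]
(A,R,Z): not NE [P2→P gives 6>4]
(B,P,X): not NE [P3→Z gives 9>8]
(B,P,Y): not NE [P2→R gives 8>1; P3→Z gives 9>7]
(B,P,Z): not NE [P2→R gives 9>3]
(B,Q,X): not NE [P1→A gives 9>7; P2→P gives 9>3; P3→Z gives 7>6]
(B,Q,Y): not NE [P1→A gives 6>2; P3→Z gives 7>2]
(B,Q,Z): NE
(B,R,X): not NE [P1→A gives 4>2; P2→P gives 9>4; P3→Z gives 8>5]
(B,R,Y): not NE [P1→A gives 8>5]
(B,R,Z): not NE [P1→A gives 10>8]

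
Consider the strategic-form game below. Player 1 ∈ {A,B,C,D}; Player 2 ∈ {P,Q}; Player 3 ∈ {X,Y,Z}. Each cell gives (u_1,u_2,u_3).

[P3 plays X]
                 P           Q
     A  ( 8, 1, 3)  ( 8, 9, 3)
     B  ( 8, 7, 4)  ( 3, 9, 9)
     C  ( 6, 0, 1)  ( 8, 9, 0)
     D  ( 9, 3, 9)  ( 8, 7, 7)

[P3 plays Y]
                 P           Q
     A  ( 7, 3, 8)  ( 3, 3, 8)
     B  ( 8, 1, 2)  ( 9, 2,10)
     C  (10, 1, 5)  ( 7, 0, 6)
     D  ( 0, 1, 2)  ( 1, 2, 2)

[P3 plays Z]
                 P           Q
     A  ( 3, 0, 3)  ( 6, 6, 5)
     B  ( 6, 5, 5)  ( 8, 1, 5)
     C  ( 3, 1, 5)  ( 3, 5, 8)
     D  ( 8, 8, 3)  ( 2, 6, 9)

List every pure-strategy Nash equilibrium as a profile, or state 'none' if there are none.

(A,P,X): not NE [P1→D gives 9>8; P2→Q gives 9>1; P3→Y gives 8>3]
(A,P,Y): not NE [P1→C gives 10>7]
(A,P,Z): not NE [P1→D gives 8>3; P2→Q gives 6>0; P3→Y gives 8>3]
(A,Q,X): not NE [P3→Y gives 8>3]
(A,Q,Y): not NE [P1→B gives 9>3]
(A,Q,Z): not NE [P1→B gives 8>6; P3→Y gives 8>5]
(B,P,X): not NE [P1→D gives 9>8; P2→Q gives 9>7; P3→Z gives 5>4]
(B,P,Y): not NE [P1→C gives 10>8; P2→Q gives 2>1; P3→Z gives 5>2]
(B,P,Z): not NE [P1→D gives 8>6]
(B,Q,X): not NE [P1→D gives 8>3; P3→Y gives 10>9]
(B,Q,Y): NE
(B,Q,Z): not NE [P2→P gives 5>1; P3→Y gives 10>5]
(C,P,X): not NE [P1→D gives 9>6; P2→Q gives 9>0; P3→Z gives 5>1]
(C,P,Y): NE
(C,P,Z): not NE [P1→D gives 8>3; P2→Q gives 5>1]
(C,Q,X): not NE [P3→Z gives 8>0]
(C,Q,Y): not NE [P1→B gives 9>7; P2→P gives 1>0; P3→Z gives 8>6]
(C,Q,Z): not NE [P1→B gives 8>3]
(D,P,X): not NE [P2→Q gives 7>3]
(D,P,Y): not NE [P1→C gives 10>0; P2→Q gives 2>1; P3→X gives 9>2]
(D,P,Z): not NE [P3→X gives 9>3]
(D,Q,X): not NE [P3→Z gives 9>7]
(D,Q,Y): not NE [P1→B gives 9>1; P3→Z gives 9>2]
(D,Q,Z): not NE [P1→B gives 8>2; P2→P gives 8>6]

Nash profiles: (B,Q,Y), (C,P,Y)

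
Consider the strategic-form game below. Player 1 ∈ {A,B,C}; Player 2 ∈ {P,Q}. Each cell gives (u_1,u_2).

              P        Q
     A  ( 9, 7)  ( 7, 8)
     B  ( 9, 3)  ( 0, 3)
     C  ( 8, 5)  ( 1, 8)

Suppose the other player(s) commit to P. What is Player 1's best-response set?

P1 best: {A,B}

u_1(A vs P) = 9
u_1(B vs P) = 9
u_1(C vs P) = 8
max payoff 9 at {A,B}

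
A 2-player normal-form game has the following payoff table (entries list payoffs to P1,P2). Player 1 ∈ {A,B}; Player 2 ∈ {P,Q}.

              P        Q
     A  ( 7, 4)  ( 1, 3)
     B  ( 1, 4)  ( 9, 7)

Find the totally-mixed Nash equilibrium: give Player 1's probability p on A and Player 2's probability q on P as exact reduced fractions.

P1 mixes 3/4 on A; P2 mixes 4/7 on P

P1 indiff ⇒ q·7+(1-q)·1 = q·1+(1-q)·9 ⇒ q(6) = (1-q)(8) ⇒ q = 4/7
P2 indiff ⇒ p·4+(1-p)·4 = p·3+(1-p)·7 ⇒ p(1) = (1-p)(3) ⇒ p = 3/4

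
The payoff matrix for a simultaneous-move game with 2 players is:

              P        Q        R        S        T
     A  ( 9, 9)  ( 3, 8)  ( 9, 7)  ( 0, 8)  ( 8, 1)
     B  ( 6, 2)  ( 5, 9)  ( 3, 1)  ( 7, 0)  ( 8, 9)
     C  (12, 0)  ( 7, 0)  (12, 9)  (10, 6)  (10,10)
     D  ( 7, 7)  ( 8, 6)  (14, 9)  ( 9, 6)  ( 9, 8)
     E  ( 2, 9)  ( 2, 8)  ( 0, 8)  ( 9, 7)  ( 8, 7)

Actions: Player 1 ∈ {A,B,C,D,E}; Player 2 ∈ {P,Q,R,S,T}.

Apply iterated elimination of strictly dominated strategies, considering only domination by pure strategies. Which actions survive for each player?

P1 drop A (C beats it: P:12>9 Q:7>3 R:12>9 S:10>0 T:10>8)
P1 drop B (C beats it: P:12>6 Q:7>5 R:12>3 S:10>7 T:10>8)
P1 drop E (C beats it: P:12>2 Q:7>2 R:12>0 S:10>9 T:10>8)
P2 drop P (R beats it: C:9>0 D:9>7)
P2 drop Q (R beats it: C:9>0 D:9>6)
P2 drop S (R beats it: C:9>6 D:9>6)
P1→{C,D} P2→{R,T}

Remaining: P1:{C,D} P2:{R,T}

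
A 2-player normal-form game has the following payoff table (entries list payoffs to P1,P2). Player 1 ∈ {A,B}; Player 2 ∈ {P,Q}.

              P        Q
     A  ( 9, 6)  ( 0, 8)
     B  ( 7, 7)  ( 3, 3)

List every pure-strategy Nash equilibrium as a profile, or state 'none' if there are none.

PSNE: ∅

(A,P): not NE [P2→Q gives 8>6]
(A,Q): not NE [P1→B gives 3>0]
(B,P): not NE [P1→A gives 9>7]
(B,Q): not NE [P2→P gives 7>3]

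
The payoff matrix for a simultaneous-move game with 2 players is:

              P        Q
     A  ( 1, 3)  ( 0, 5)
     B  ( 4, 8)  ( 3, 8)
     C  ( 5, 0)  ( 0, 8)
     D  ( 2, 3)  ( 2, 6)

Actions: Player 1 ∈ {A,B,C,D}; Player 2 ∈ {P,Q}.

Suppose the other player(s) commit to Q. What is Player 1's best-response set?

BR_1 = {B}

u_1(A vs Q) = 0
u_1(B vs Q) = 3
u_1(C vs Q) = 0
u_1(D vs Q) = 2
max payoff 3 at {B}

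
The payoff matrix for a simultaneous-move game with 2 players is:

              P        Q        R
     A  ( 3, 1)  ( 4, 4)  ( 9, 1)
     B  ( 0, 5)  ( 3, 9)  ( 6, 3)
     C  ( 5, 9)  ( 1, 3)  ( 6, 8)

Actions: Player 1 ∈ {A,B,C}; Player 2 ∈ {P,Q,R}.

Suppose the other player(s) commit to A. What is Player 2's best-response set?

argmax u_2 = {Q}

u_2(P vs A) = 1
u_2(Q vs A) = 4
u_2(R vs A) = 1
max payoff 4 at {Q}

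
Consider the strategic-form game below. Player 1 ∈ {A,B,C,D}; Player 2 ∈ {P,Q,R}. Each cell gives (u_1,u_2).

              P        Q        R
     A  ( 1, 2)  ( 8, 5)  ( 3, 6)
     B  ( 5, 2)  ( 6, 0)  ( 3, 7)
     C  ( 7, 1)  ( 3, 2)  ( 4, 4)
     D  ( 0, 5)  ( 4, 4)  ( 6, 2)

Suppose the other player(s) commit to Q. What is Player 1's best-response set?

u_1(A vs Q) = 8
u_1(B vs Q) = 6
u_1(C vs Q) = 3
u_1(D vs Q) = 4
max payoff 8 at {A}

argmax u_1 = {A}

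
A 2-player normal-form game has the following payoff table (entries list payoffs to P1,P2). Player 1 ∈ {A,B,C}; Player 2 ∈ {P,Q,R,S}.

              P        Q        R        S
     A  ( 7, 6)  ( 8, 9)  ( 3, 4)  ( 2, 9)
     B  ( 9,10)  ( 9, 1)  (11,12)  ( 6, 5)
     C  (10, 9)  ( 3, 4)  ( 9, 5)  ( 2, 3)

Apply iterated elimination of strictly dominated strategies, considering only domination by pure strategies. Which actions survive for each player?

IESDS → P1:{B,C} P2:{P,R}

P1 drop A (B beats it: P:9>7 Q:9>8 R:11>3 S:6>2)
P2 drop Q (P beats it: B:10>1 C:9>4)
P2 drop S (P beats it: B:10>5 C:9>3)
P1→{B,C} P2→{P,R}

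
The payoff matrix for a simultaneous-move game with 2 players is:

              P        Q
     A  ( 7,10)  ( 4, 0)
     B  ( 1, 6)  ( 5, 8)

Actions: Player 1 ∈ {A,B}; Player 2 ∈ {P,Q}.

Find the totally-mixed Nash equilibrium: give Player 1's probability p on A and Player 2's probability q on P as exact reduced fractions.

(p,q) = (1/6, 1/7)

P1 indiff ⇒ q·7+(1-q)·4 = q·1+(1-q)·5 ⇒ q(6) = (1-q)(1) ⇒ q = 1/7
P2 indiff ⇒ p·10+(1-p)·6 = p·0+(1-p)·8 ⇒ p(10) = (1-p)(2) ⇒ p = 1/6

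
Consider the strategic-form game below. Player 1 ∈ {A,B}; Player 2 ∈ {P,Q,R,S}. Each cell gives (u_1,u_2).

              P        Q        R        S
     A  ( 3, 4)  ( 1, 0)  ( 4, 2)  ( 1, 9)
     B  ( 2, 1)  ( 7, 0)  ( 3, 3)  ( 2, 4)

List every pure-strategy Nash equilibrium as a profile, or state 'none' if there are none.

Nash profiles: (B,S)

(A,P): not NE [P2→S gives 9>4]
(A,Q): not NE [P1→B gives 7>1; P2→S gives 9>0]
(A,R): not NE [P2→S gives 9>2]
(A,S): not NE [P1→B gives 2>1]
(B,P): not NE [P1→A gives 3>2; P2→S gives 4>1]
(B,Q): not NE [P2→S gives 4>0]
(B,R): not NE [P1→A gives 4>3; P2→S gives 4>3]
(B,S): NE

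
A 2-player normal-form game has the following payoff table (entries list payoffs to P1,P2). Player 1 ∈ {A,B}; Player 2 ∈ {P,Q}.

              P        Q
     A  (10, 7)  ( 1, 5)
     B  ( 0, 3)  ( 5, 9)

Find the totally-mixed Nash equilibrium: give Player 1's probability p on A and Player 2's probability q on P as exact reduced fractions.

P1 indiff ⇒ q·10+(1-q)·1 = q·0+(1-q)·5 ⇒ q(10) = (1-q)(4) ⇒ q = 2/7
P2 indiff ⇒ p·7+(1-p)·3 = p·5+(1-p)·9 ⇒ p(2) = (1-p)(6) ⇒ p = 3/4

P1 mixes 3/4 on A; P2 mixes 2/7 on P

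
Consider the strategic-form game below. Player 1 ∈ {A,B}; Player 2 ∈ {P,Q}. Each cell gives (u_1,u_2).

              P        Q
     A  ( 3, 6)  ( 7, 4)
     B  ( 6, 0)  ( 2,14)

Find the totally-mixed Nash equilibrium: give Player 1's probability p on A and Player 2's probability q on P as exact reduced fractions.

P1 indiff ⇒ q·3+(1-q)·7 = q·6+(1-q)·2 ⇒ q(-3) = (1-q)(-5) ⇒ q = 5/8
P2 indiff ⇒ p·6+(1-p)·0 = p·4+(1-p)·14 ⇒ p(2) = (1-p)(14) ⇒ p = 7/8

p=7/8, q=5/8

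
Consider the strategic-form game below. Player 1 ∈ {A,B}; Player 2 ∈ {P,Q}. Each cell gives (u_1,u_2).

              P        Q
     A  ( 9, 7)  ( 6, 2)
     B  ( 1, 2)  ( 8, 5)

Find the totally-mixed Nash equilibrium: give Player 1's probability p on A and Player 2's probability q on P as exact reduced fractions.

(p,q) = (3/8, 1/5)

P1 indiff ⇒ q·9+(1-q)·6 = q·1+(1-q)·8 ⇒ q(8) = (1-q)(2) ⇒ q = 1/5
P2 indiff ⇒ p·7+(1-p)·2 = p·2+(1-p)·5 ⇒ p(5) = (1-p)(3) ⇒ p = 3/8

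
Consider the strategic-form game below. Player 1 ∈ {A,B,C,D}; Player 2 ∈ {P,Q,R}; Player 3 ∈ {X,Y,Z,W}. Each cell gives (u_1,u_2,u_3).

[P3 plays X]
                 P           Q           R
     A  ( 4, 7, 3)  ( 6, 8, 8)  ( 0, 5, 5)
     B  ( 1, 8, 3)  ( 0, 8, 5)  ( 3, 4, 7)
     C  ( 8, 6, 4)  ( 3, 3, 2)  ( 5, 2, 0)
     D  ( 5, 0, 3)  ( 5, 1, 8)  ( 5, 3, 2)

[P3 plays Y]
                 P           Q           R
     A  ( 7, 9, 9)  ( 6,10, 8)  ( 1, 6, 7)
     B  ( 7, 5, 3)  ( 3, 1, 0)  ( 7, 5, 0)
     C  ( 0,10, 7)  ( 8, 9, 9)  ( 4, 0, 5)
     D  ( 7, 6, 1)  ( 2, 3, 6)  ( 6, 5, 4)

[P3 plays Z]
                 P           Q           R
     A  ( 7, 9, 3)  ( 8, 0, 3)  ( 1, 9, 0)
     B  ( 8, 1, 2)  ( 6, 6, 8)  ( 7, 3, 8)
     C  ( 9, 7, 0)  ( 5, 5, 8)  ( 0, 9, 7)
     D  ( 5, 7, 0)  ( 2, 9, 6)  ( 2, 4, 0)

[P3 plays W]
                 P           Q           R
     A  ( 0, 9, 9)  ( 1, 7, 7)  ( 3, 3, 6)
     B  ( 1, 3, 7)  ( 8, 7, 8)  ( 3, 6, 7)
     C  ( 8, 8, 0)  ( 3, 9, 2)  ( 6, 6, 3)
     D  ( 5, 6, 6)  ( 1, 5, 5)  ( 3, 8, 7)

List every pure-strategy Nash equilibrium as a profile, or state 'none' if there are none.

(A,P,X): not NE [P1→C gives 8>4; P2→Q gives 8>7; P3→W gives 9>3]
(A,P,Y): not NE [P2→Q gives 10>9]
(A,P,Z): not NE [P1→C gives 9>7; P3→W gives 9>3]
(A,P,W): not NE [P1→C gives 8>0]
(A,Q,X): NE
(A,Q,Y): not NE [P1→C gives 8>6]
(A,Q,Z): not NE [P2→R gives 9>0; P3→Y gives 8>3]
(A,Q,W): not NE [P1→B gives 8>1; P2→P gives 9>7; P3→Y gives 8>7]
(A,R,X): not NE [P1→D gives 5>0; P2→Q gives 8>5; P3→Y gives 7>5]
(A,R,Y): not NE [P1→B gives 7>1; P2→Q gives 10>6]
(A,R,Z): not NE [P1→B gives 7>1; P3→Y gives 7>0]
(A,R,W): not NE [P1→C gives 6>3; P2→P gives 9>3; P3→Y gives 7>6]
(B,P,X): not NE [P1→C gives 8>1; P3→W gives 7>3]
(B,P,Y): not NE [P3→W gives 7>3]
(B,P,Z): not NE [P1→C gives 9>8; P2→Q gives 6>1; P3→W gives 7>2]
(B,P,W): not NE [P1→C gives 8>1; P2→Q gives 7>3]
(B,Q,X): not NE [P1→A gives 6>0; P3→W gives 8>5]
(B,Q,Y): not NE [P1→C gives 8>3; P2→R gives 5>1; P3→W gives 8>0]
(B,Q,Z): not NE [P1→A gives 8>6]
(B,Q,W): NE
(B,R,X): not NE [P1→D gives 5>3; P2→Q gives 8>4; P3→Z gives 8>7]
(B,R,Y): not NE [P3→Z gives 8>0]
(B,R,Z): not NE [P2→Q gives 6>3]
(B,R,W): not NE [P1→C gives 6>3; P2→Q gives 7>6; P3→Z gives 8>7]
(C,P,X): not NE [P3→Y gives 7>4]
(C,P,Y): not NE [P1→D gives 7>0]
(C,P,Z): not NE [P2→R gives 9>7; P3→Y gives 7>0]
(C,P,W): not NE [P2→Q gives 9>8; P3→Y gives 7>0]
(C,Q,X): not NE [P1→A gives 6>3; P2→P gives 6>3; P3→Y gives 9>2]
(C,Q,Y): not NE [P2→P gives 10>9]
(C,Q,Z): not NE [P1→A gives 8>5; P2→R gives 9>5; P3→Y gives 9>8]
(C,Q,W): not NE [P1→B gives 8>3; P3→Y gives 9>2]
(C,R,X): not NE [P2→P gives 6>2; P3→Z gives 7>0]
(C,R,Y): not NE [P1→B gives 7>4; P2→P gives 10>0; P3→Z gives 7>5]
(C,R,Z): not NE [P1→B gives 7>0]
(C,R,W): not NE [P2→Q gives 9>6; P3→Z gives 7>3]
(D,P,X): not NE [P1→C gives 8>5; P2→R gives 3>0; P3→W gives 6>3]
(D,P,Y): not NE [P3→W gives 6>1]
(D,P,Z): not NE [P1→C gives 9>5; P2→Q gives 9>7; P3→W gives 6>0]
(D,P,W): not NE [P1→C gives 8>5; P2→R gives 8>6]
(D,Q,X): not NE [P1→A gives 6>5; P2→R gives 3>1]
(D,Q,Y): not NE [P1→C gives 8>2; P2→P gives 6>3; P3→X gives 8>6]
(D,Q,Z): not NE [P1→A gives 8>2; P3→X gives 8>6]
(D,Q,W): not NE [P1→B gives 8>1; P2→R gives 8>5; P3→X gives 8>5]
(D,R,X): not NE [P3→W gives 7>2]
(D,R,Y): not NE [P1→B gives 7>6; P2→P gives 6>5; P3→W gives 7>4]
(D,R,Z): not NE [P1→B gives 7>2; P2→Q gives 9>4; P3→W gives 7>0]
(D,R,W): not NE [P1→C gives 6>3]

NE set: (A,Q,X), (B,Q,W)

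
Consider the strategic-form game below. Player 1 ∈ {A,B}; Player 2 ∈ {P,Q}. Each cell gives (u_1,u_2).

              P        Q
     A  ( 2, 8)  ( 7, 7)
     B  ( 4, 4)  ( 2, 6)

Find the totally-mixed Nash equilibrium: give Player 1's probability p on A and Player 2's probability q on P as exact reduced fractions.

P1 indiff ⇒ q·2+(1-q)·7 = q·4+(1-q)·2 ⇒ q(-2) = (1-q)(-5) ⇒ q = 5/7
P2 indiff ⇒ p·8+(1-p)·4 = p·7+(1-p)·6 ⇒ p(1) = (1-p)(2) ⇒ p = 2/3

p=2/3, q=5/7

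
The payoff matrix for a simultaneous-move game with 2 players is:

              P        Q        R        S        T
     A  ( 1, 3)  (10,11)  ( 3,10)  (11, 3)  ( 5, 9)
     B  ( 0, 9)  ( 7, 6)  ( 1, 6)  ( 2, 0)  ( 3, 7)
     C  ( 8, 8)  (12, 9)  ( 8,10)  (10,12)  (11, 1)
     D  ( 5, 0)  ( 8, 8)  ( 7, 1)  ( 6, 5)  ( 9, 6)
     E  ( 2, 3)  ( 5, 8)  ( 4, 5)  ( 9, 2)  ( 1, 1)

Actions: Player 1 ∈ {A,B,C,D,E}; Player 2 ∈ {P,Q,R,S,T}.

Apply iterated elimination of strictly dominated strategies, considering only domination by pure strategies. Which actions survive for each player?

P1 drop B (A beats it: P:1>0 Q:10>7 R:3>1 S:11>2 T:5>3)
P1 drop D (C beats it: P:8>5 Q:12>8 R:8>7 S:10>6 T:11>9)
P1 drop E (C beats it: P:8>2 Q:12>5 R:8>4 S:10>9 T:11>1)
P2 drop P (Q beats it: A:11>3 C:9>8)
P2 drop T (Q beats it: A:11>9 C:9>1)
P1→{A,C} P2→{Q,R,S}

Survivors P1:{A,C} P2:{Q,R,S}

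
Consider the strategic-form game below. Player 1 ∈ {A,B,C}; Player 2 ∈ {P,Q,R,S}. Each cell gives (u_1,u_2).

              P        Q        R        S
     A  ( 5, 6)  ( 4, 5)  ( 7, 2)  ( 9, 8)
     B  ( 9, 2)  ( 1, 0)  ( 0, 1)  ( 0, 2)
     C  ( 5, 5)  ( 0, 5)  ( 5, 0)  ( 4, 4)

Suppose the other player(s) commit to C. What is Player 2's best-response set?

u_2(P vs C) = 5
u_2(Q vs C) = 5
u_2(R vs C) = 0
u_2(S vs C) = 4
max payoff 5 at {P,Q}

P2 best: {P,Q}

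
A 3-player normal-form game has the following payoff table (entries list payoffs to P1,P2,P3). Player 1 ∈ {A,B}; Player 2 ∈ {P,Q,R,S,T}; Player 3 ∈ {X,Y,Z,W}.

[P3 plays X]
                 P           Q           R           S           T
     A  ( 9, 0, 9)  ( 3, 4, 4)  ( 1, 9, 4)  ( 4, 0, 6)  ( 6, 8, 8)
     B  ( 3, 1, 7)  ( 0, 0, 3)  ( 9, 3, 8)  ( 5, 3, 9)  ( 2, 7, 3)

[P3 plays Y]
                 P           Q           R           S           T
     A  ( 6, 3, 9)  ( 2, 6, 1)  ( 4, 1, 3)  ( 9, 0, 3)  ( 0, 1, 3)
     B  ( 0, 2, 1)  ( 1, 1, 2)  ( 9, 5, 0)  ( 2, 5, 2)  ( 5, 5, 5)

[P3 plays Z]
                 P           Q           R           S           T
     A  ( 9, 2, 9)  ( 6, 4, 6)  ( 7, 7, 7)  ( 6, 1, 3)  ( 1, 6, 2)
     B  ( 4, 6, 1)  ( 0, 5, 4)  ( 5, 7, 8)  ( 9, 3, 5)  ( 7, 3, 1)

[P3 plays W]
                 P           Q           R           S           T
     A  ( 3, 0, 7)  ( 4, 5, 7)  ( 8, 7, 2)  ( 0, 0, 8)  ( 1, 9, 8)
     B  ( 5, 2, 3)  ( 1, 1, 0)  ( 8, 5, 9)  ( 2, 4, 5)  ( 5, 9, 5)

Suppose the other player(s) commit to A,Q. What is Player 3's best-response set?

BR_3 = {W}

u_3(X vs A,Q) = 4
u_3(Y vs A,Q) = 1
u_3(Z vs A,Q) = 6
u_3(W vs A,Q) = 7
max payoff 7 at {W}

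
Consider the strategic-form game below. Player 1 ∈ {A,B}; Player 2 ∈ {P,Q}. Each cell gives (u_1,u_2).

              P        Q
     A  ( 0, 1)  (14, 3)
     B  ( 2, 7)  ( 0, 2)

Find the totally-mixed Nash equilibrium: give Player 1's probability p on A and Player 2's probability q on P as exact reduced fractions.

P1 indiff ⇒ q·0+(1-q)·14 = q·2+(1-q)·0 ⇒ q(-2) = (1-q)(-14) ⇒ q = 7/8
P2 indiff ⇒ p·1+(1-p)·7 = p·3+(1-p)·2 ⇒ p(-2) = (1-p)(-5) ⇒ p = 5/7

P1 mixes 5/7 on A; P2 mixes 7/8 on P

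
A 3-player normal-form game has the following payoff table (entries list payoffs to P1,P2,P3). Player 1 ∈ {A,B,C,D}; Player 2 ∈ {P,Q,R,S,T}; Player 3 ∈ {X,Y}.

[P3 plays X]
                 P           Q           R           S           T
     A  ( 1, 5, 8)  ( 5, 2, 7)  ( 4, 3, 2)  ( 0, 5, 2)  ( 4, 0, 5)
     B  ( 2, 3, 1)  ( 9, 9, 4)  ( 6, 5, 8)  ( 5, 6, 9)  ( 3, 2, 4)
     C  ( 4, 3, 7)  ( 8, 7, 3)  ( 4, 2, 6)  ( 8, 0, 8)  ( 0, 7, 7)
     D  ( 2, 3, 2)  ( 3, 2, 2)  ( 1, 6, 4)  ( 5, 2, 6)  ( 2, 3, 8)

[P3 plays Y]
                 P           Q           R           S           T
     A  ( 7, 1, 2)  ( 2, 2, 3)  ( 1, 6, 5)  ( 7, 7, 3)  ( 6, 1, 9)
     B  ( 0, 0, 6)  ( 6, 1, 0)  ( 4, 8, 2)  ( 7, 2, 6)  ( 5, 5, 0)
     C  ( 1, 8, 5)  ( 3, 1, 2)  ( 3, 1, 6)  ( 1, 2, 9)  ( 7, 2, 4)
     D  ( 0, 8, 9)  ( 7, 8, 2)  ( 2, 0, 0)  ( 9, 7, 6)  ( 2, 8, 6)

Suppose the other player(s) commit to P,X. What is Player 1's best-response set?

u_1(A vs P,X) = 1
u_1(B vs P,X) = 2
u_1(C vs P,X) = 4
u_1(D vs P,X) = 2
max payoff 4 at {C}

BR_1 = {C}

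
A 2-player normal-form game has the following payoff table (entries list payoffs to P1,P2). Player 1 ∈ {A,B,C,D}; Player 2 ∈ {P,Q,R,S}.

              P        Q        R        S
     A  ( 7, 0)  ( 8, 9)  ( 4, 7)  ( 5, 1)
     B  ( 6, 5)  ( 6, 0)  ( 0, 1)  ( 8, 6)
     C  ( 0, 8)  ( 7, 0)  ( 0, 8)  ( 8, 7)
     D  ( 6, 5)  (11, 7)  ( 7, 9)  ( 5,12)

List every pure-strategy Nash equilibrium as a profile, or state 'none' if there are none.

Nash profiles: (B,S)

(A,P): not NE [P2→Q gives 9>0]
(A,Q): not NE [P1→D gives 11>8]
(A,R): not NE [P1→D gives 7>4; P2→Q gives 9>7]
(A,S): not NE [P1→C gives 8>5; P2→Q gives 9>1]
(B,P): not NE [P1→A gives 7>6; P2→S gives 6>5]
(B,Q): not NE [P1→D gives 11>6; P2→S gives 6>0]
(B,R): not NE [P1→D gives 7>0; P2→S gives 6>1]
(B,S): NE
(C,P): not NE [P1→A gives 7>0]
(C,Q): not NE [P1→D gives 11>7; P2→R gives 8>0]
(C,R): not NE [P1→D gives 7>0]
(C,S): not NE [P2→R gives 8>7]
(D,P): not NE [P1→A gives 7>6; P2→S gives 12>5]
(D,Q): not NE [P2→S gives 12>7]
(D,R): not NE [P2→S gives 12>9]
(D,S): not NE [P1→C gives 8>5]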